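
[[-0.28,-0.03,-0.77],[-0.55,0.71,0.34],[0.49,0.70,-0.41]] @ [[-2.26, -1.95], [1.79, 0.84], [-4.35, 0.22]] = [[3.93, 0.35], [1.03, 1.74], [1.93, -0.46]]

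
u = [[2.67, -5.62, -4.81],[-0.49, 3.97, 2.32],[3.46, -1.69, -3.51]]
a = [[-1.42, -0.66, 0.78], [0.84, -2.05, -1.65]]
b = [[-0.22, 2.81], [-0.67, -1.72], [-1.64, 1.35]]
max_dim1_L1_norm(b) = 3.03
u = b @ a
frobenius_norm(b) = 3.98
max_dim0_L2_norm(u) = 7.09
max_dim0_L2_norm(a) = 2.15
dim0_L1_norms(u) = [6.62, 11.28, 10.64]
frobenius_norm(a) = 3.27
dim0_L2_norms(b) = [1.79, 3.56]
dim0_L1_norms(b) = [2.53, 5.88]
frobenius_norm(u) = 10.51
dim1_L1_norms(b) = [3.03, 2.39, 2.99]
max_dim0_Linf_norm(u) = 5.62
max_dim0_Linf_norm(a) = 2.05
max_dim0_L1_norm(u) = 11.28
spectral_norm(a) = 2.81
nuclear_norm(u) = 12.96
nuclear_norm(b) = 5.30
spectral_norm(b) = 3.60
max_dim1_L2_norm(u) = 7.86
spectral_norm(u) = 10.11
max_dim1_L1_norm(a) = 4.54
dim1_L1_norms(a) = [2.86, 4.54]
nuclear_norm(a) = 4.48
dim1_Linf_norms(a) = [1.42, 2.05]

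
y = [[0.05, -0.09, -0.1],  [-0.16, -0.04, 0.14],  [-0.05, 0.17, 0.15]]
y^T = [[0.05, -0.16, -0.05], [-0.09, -0.04, 0.17], [-0.10, 0.14, 0.15]]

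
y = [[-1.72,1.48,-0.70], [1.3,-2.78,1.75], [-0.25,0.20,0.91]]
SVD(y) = [[-0.54,-0.55,-0.63], [0.84,-0.33,-0.43], [0.03,-0.77,0.64]] @ diag([4.170163348318587, 1.139186282445942, 0.6019071873863107]) @ [[0.48, -0.75, 0.45], [0.63, -0.06, -0.77], [0.61, 0.66, 0.45]]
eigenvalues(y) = [-3.85, -0.74, 1.0]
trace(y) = -3.59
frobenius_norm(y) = 4.36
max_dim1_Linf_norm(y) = 2.78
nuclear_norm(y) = 5.91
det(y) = 2.86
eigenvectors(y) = [[-0.58, 0.82, -0.01], [0.81, 0.57, 0.42], [-0.06, 0.06, 0.91]]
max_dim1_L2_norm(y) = 3.53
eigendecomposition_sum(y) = [[-1.21, 1.83, -0.85],[1.69, -2.55, 1.18],[-0.13, 0.2, -0.09]] + [[-0.51, -0.35, 0.16], [-0.35, -0.24, 0.11], [-0.03, -0.02, 0.01]] + [[0.00,-0.00,-0.01], [-0.04,0.01,0.46], [-0.08,0.02,0.99]]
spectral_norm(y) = 4.17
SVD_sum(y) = [[-1.09, 1.69, -1.02], [1.69, -2.63, 1.58], [0.07, -0.10, 0.06]] + [[-0.40, 0.04, 0.49], [-0.23, 0.02, 0.29], [-0.55, 0.05, 0.67]] + [[-0.23, -0.25, -0.17], [-0.16, -0.17, -0.12], [0.23, 0.25, 0.17]]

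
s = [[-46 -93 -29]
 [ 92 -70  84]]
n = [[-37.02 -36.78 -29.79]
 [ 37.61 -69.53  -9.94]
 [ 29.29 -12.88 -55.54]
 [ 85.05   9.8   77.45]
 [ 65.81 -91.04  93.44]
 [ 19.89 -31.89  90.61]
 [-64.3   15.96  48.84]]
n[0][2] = -29.79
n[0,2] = -29.79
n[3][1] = 9.8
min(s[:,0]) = -46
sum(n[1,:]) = -41.86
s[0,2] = -29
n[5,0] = 19.89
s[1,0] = 92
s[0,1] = -93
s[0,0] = -46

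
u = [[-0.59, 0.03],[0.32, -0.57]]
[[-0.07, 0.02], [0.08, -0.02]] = u @ [[0.12,-0.04], [-0.07,0.02]]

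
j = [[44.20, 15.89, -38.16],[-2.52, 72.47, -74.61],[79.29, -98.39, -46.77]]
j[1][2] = -74.61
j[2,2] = -46.77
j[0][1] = 15.89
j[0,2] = -38.16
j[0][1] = 15.89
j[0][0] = 44.2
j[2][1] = -98.39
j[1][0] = -2.52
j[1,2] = -74.61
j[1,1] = 72.47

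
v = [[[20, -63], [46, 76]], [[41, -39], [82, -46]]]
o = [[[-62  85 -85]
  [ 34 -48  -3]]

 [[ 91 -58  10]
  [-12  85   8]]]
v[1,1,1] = -46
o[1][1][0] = -12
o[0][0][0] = -62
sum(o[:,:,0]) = 51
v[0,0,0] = 20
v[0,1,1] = 76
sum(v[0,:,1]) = 13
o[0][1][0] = 34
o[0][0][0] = -62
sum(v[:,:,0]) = 189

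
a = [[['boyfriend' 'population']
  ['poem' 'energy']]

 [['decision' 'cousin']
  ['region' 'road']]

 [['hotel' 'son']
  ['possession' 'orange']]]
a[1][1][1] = 'road'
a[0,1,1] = 'energy'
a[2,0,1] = 'son'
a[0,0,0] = 'boyfriend'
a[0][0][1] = 'population'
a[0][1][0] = 'poem'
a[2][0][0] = 'hotel'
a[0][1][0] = 'poem'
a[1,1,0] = 'region'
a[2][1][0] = 'possession'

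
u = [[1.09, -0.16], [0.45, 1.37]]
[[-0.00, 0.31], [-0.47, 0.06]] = u@[[-0.05,0.28],[-0.33,-0.05]]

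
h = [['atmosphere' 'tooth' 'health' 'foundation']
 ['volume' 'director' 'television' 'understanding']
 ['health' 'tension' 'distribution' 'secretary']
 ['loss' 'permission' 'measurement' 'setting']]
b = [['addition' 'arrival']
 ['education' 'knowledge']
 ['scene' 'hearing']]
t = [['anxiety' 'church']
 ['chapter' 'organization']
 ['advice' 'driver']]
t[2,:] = ['advice', 'driver']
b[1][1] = 'knowledge'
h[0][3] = 'foundation'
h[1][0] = 'volume'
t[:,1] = ['church', 'organization', 'driver']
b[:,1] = ['arrival', 'knowledge', 'hearing']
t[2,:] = ['advice', 'driver']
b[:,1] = ['arrival', 'knowledge', 'hearing']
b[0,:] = ['addition', 'arrival']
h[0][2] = 'health'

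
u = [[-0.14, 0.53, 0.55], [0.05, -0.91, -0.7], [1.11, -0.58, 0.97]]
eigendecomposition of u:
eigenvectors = [[-0.24, -0.73, 0.52], [0.27, -0.49, -0.74], [-0.93, 0.48, -0.43]]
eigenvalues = [1.42, -0.15, -1.35]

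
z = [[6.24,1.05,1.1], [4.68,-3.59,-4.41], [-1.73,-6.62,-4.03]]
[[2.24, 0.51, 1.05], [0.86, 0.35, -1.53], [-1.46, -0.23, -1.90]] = z@[[0.33, 0.08, 0.09], [0.08, 0.02, -0.01], [0.09, -0.01, 0.45]]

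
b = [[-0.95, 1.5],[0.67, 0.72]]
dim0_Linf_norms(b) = [0.95, 1.5]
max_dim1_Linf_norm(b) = 1.5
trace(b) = -0.23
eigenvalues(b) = [-1.42, 1.19]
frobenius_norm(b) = 2.03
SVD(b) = [[0.98, 0.19], [0.19, -0.98]] @ diag([1.799744607431375, 0.9384664874259957]) @ [[-0.45, 0.89], [-0.89, -0.45]]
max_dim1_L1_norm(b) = 2.45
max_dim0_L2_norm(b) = 1.66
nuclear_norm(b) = 2.74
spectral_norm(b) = 1.80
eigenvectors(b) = [[-0.95, -0.57], [0.30, -0.82]]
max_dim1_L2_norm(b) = 1.78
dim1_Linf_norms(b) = [1.5, 0.72]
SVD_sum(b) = [[-0.79, 1.58], [-0.15, 0.31]] + [[-0.16, -0.08],[0.82, 0.41]]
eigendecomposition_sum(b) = [[-1.16, 0.82],[0.36, -0.26]] + [[0.21, 0.68],[0.31, 0.98]]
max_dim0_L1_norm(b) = 2.22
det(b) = -1.69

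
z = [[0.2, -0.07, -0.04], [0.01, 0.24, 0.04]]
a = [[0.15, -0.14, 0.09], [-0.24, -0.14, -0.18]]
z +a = [[0.35, -0.21, 0.05], [-0.23, 0.1, -0.14]]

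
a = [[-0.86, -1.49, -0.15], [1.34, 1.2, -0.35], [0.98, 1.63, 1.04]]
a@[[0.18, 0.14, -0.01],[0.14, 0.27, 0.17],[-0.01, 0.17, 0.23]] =[[-0.36,-0.55,-0.28], [0.41,0.45,0.11], [0.39,0.75,0.51]]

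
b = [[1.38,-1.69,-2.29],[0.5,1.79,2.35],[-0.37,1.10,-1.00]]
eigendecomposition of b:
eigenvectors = [[0.27+0.00j,(0.95+0j),(0.95-0j)],[(-0.54+0j),(-0.13-0.21j),-0.13+0.21j],[(0.79+0j),(-0.17-0.05j),-0.17+0.05j]]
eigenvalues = [(-1.88+0j), (2.03+0.49j), (2.03-0.49j)]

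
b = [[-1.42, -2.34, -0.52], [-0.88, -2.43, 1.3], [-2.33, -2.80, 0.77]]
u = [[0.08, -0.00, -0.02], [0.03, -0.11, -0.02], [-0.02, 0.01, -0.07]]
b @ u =[[-0.17, 0.25, 0.11], [-0.17, 0.28, -0.02], [-0.29, 0.32, 0.05]]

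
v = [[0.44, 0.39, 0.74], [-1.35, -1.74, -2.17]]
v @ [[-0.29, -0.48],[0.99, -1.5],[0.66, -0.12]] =[[0.75, -0.88], [-2.76, 3.52]]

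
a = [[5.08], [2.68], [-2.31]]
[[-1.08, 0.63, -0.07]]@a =[[-3.64]]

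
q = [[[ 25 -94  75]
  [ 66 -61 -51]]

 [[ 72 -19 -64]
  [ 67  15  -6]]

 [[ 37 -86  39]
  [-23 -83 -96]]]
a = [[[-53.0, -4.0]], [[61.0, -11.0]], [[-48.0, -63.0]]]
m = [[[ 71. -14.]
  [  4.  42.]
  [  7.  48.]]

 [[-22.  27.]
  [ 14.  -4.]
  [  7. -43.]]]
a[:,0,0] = [-53.0, 61.0, -48.0]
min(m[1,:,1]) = -43.0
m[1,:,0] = [-22.0, 14.0, 7.0]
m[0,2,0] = 7.0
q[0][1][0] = 66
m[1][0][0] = -22.0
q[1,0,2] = -64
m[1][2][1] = -43.0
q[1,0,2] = -64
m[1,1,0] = 14.0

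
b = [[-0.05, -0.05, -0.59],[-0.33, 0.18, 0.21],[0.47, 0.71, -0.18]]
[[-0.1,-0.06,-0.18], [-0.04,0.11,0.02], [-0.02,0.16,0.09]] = b @[[0.17, -0.1, 0.16], [-0.1, 0.32, 0.09], [0.16, 0.09, 0.28]]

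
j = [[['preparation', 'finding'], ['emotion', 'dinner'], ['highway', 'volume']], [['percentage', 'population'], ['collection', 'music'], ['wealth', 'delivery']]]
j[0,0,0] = 'preparation'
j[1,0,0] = 'percentage'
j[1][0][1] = 'population'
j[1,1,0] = 'collection'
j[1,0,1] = 'population'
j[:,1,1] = ['dinner', 'music']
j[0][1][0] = 'emotion'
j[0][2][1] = 'volume'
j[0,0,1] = 'finding'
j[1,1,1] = 'music'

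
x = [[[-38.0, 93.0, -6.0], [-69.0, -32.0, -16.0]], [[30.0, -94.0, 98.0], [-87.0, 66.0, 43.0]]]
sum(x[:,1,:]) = -95.0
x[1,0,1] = -94.0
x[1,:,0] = [30.0, -87.0]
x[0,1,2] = -16.0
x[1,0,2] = 98.0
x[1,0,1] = -94.0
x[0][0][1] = 93.0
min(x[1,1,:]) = -87.0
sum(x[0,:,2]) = -22.0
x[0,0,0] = -38.0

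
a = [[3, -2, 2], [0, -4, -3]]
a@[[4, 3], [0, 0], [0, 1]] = [[12, 11], [0, -3]]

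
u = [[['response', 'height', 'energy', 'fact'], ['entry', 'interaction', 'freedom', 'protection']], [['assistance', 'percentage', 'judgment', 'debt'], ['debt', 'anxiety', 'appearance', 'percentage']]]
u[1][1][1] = 'anxiety'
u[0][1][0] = 'entry'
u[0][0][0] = 'response'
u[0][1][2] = 'freedom'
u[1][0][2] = 'judgment'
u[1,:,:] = [['assistance', 'percentage', 'judgment', 'debt'], ['debt', 'anxiety', 'appearance', 'percentage']]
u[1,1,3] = 'percentage'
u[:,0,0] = ['response', 'assistance']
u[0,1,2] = 'freedom'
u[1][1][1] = 'anxiety'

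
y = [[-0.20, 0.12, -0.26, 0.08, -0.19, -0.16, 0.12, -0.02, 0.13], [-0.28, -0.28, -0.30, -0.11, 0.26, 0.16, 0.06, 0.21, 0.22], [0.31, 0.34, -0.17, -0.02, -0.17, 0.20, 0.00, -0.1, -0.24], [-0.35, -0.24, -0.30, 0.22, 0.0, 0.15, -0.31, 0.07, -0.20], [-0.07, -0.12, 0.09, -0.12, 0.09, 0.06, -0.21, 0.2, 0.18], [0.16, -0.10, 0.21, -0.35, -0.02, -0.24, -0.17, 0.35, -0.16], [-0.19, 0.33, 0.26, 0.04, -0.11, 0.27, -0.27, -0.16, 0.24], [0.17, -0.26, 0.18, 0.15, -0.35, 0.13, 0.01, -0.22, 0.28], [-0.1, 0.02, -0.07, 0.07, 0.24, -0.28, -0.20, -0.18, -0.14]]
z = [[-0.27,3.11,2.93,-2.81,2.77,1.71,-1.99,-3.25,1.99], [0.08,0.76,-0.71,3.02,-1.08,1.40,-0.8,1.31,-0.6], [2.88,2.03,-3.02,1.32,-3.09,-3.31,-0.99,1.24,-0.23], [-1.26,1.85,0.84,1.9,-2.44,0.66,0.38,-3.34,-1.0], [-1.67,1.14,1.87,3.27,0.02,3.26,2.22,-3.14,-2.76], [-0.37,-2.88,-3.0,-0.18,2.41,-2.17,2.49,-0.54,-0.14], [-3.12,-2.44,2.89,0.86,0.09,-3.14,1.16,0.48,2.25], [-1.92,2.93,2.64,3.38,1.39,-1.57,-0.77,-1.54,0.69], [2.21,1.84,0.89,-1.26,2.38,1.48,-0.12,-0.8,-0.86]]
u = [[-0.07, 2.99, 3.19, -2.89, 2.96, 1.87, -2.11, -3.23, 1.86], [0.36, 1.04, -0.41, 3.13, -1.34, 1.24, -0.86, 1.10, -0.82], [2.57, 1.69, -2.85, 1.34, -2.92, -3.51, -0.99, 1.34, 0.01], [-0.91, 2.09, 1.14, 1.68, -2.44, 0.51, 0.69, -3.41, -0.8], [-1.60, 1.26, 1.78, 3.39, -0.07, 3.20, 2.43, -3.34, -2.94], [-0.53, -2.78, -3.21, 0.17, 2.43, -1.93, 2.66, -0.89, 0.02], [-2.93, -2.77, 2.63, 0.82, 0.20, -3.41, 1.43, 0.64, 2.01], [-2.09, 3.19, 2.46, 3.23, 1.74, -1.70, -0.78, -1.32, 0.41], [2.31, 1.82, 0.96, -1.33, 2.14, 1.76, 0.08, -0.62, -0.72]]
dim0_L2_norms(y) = [0.67, 0.68, 0.66, 0.48, 0.58, 0.59, 0.55, 0.57, 0.61]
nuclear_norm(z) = 44.90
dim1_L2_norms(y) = [0.47, 0.67, 0.61, 0.69, 0.41, 0.66, 0.67, 0.65, 0.5]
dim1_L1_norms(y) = [1.28, 1.88, 1.55, 1.84, 1.14, 1.76, 1.87, 1.75, 1.3]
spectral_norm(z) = 10.56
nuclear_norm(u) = 45.61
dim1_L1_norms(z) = [20.83, 9.76, 18.11, 13.67, 19.35, 14.18, 16.43, 16.83, 11.84]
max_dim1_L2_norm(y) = 0.69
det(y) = -0.00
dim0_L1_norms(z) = [13.78, 18.98, 18.79, 18.0, 15.67, 18.7, 10.92, 15.64, 10.52]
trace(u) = -2.81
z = u + y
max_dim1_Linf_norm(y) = 0.35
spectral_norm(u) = 10.70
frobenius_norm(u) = 18.40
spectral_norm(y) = 0.95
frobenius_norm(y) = 1.80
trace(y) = -1.21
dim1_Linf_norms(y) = [0.26, 0.3, 0.34, 0.35, 0.21, 0.35, 0.33, 0.35, 0.28]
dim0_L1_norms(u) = [13.37, 19.63, 18.63, 17.98, 16.24, 19.13, 12.03, 15.89, 9.59]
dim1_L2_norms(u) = [7.62, 4.14, 6.56, 5.32, 7.4, 5.99, 6.48, 6.28, 4.46]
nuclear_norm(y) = 4.84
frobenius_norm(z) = 18.20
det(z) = 19154.66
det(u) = -19760.22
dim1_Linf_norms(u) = [3.23, 3.13, 3.51, 3.41, 3.39, 3.21, 3.41, 3.23, 2.31]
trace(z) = -4.02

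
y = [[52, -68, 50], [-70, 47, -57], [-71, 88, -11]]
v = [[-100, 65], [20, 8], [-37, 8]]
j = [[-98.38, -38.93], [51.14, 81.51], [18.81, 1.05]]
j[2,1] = 1.05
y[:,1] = [-68, 47, 88]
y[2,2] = -11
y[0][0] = 52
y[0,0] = 52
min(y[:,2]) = -57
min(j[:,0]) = -98.38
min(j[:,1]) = -38.93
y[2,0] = -71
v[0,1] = 65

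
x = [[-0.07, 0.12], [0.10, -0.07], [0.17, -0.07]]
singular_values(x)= [0.25, 0.07]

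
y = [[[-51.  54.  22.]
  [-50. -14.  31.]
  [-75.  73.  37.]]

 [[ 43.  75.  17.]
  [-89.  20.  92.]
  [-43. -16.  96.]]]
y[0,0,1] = 54.0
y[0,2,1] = 73.0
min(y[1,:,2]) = 17.0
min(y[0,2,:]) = -75.0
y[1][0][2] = 17.0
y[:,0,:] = [[-51.0, 54.0, 22.0], [43.0, 75.0, 17.0]]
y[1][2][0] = -43.0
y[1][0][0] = 43.0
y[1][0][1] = 75.0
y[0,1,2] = 31.0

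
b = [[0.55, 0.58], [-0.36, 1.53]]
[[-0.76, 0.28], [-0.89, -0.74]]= b @ [[-0.62, 0.81], [-0.73, -0.29]]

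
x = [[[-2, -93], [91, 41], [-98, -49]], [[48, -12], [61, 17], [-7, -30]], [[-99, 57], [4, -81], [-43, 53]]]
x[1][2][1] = -30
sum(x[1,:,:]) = 77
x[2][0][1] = 57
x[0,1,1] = 41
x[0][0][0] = -2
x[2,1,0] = 4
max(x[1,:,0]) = 61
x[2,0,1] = 57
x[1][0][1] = -12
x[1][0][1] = -12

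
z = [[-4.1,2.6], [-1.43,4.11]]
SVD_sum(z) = [[-3.04,3.52], [-2.65,3.06]] + [[-1.06, -0.92], [1.22, 1.05]]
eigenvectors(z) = [[-0.98, -0.32], [-0.18, -0.95]]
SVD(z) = [[-0.75, -0.66], [-0.66, 0.75]] @ diag([6.161480609511056, 2.1314682025822638]) @ [[0.65, -0.76], [0.76, 0.65]]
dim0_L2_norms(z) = [4.34, 4.86]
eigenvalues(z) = [-3.62, 3.63]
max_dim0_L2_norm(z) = 4.86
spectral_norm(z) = 6.16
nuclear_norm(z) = 8.29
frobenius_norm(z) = 6.52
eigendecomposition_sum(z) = [[-3.86, 1.30],  [-0.71, 0.24]] + [[-0.24, 1.30], [-0.72, 3.87]]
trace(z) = 0.01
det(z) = -13.13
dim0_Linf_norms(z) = [4.1, 4.11]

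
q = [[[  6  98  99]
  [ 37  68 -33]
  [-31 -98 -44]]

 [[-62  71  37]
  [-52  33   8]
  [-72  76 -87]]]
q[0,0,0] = 6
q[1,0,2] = 37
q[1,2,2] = -87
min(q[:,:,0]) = -72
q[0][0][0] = 6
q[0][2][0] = -31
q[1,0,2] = 37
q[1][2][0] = -72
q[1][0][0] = -62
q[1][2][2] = -87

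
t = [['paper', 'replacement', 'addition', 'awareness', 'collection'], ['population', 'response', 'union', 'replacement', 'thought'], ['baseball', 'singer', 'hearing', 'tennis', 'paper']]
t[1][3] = 'replacement'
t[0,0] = 'paper'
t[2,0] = 'baseball'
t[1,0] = 'population'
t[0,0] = 'paper'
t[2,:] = ['baseball', 'singer', 'hearing', 'tennis', 'paper']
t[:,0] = ['paper', 'population', 'baseball']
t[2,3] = 'tennis'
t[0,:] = ['paper', 'replacement', 'addition', 'awareness', 'collection']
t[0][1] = 'replacement'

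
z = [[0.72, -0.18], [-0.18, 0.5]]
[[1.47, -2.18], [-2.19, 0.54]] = z@[[1.04, -3.03], [-4.01, -0.02]]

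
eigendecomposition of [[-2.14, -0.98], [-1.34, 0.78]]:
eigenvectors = [[-0.93,0.28], [-0.37,-0.96]]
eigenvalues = [-2.54, 1.18]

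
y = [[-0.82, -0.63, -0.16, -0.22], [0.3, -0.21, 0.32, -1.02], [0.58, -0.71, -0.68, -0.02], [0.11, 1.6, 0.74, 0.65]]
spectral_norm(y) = 2.22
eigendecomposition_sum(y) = [[(-0.63+0j), (-0.09+0j), 0.15-0.00j, -0.14+0.00j], [(-0.26+0j), (-0.03+0j), (0.06-0j), -0.06+0.00j], [(0.85-0j), (0.11-0j), (-0.21+0j), (0.19-0j)], [-0.09+0.00j, -0.01+0.00j, 0.02-0.00j, -0.02+0.00j]] + [[(-0.01+0j), (-0+0j), -0.01+0.00j, (-0.01+0j)], [(0.03-0j), 0.01-0.00j, (0.03-0j), 0.03-0.00j], [-0.05+0.00j, -0.02+0.00j, (-0.05+0j), (-0.04+0j)], [-0.02+0.00j, -0.01+0.00j, (-0.02+0j), (-0.02+0j)]] + [[(-0.09+0.08j), -0.27-0.11j, (-0.15+0j), (-0.03-0.21j)], [0.26+0.16j, (-0.09+0.76j), 0.11+0.38j, (-0.5+0.23j)], [-0.11+0.13j, (-0.4-0.11j), (-0.21+0.03j), -0.09-0.28j], [(0.11-0.31j), (0.81-0.07j), (0.37-0.2j), (0.35+0.46j)]] + [[-0.09-0.08j,(-0.27+0.11j),-0.15-0.00j,(-0.03+0.21j)], [(0.26-0.16j),(-0.09-0.76j),(0.11-0.38j),(-0.5-0.23j)], [(-0.11-0.13j),(-0.4+0.11j),(-0.21-0.03j),(-0.09+0.28j)], [(0.11+0.31j),(0.81+0.07j),(0.37+0.2j),0.35-0.46j]]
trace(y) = -1.06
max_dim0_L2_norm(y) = 1.87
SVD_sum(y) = [[-0.02, -0.59, -0.28, -0.26], [-0.01, -0.35, -0.16, -0.15], [-0.03, -0.72, -0.34, -0.31], [0.06, 1.58, 0.74, 0.69]] + [[-0.18,-0.05,-0.15,0.28], [0.49,0.14,0.41,-0.8], [-0.03,-0.01,-0.03,0.06], [0.03,0.01,0.02,-0.04]] + [[-0.62, -0.0, 0.28, -0.24], [-0.18, -0.00, 0.08, -0.07], [0.65, 0.00, -0.3, 0.25], [0.03, 0.00, -0.01, 0.01]] + [[-0.0,0.01,-0.02,-0.01],[-0.00,0.0,-0.01,-0.00],[-0.00,0.01,-0.02,-0.01],[-0.0,0.01,-0.02,-0.01]]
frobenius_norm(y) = 2.70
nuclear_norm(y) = 4.42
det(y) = 0.11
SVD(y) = [[-0.32, -0.34, -0.68, 0.57], [-0.19, 0.94, -0.19, 0.22], [-0.38, -0.07, 0.71, 0.59], [0.85, 0.05, 0.03, 0.53]] @ diag([2.2206966879338395, 1.0981770506785011, 1.0613758982713615, 0.04116537539491485]) @ [[0.03,0.84,0.4,0.37], [0.48,0.13,0.4,-0.77], [0.86,0.01,-0.39,0.33], [-0.18,0.53,-0.73,-0.4]]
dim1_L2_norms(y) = [1.07, 1.13, 1.14, 1.88]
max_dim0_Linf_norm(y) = 1.6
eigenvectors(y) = [[-0.58+0.00j, (0.17+0j), (0.21+0.11j), (0.21-0.11j)], [-0.24+0.00j, -0.52+0.00j, (0.13-0.61j), (0.13+0.61j)], [0.78+0.00j, 0.75+0.00j, 0.32+0.12j, (0.32-0.12j)], [(-0.09+0j), 0.36+0.00j, (-0.66+0j), (-0.66-0j)]]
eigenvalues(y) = [(-0.9+0j), (-0.07+0j), (-0.05+1.34j), (-0.05-1.34j)]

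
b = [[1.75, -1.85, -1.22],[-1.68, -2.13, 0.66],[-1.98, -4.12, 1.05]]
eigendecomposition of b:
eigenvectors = [[0.91, -0.42, 0.56], [-0.34, -0.47, -0.15], [-0.23, -0.77, 0.82]]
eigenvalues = [2.75, -2.55, 0.47]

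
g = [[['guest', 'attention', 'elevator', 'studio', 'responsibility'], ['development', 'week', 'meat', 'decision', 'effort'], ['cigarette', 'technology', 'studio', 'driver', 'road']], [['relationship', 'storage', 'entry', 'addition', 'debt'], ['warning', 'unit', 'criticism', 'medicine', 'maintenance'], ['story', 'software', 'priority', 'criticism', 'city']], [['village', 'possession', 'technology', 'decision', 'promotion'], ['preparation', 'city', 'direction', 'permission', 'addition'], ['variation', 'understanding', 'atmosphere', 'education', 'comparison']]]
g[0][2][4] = 'road'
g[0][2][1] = 'technology'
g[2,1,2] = 'direction'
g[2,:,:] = [['village', 'possession', 'technology', 'decision', 'promotion'], ['preparation', 'city', 'direction', 'permission', 'addition'], ['variation', 'understanding', 'atmosphere', 'education', 'comparison']]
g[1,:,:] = [['relationship', 'storage', 'entry', 'addition', 'debt'], ['warning', 'unit', 'criticism', 'medicine', 'maintenance'], ['story', 'software', 'priority', 'criticism', 'city']]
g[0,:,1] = ['attention', 'week', 'technology']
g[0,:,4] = ['responsibility', 'effort', 'road']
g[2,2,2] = 'atmosphere'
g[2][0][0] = 'village'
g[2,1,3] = 'permission'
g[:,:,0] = [['guest', 'development', 'cigarette'], ['relationship', 'warning', 'story'], ['village', 'preparation', 'variation']]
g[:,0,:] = [['guest', 'attention', 'elevator', 'studio', 'responsibility'], ['relationship', 'storage', 'entry', 'addition', 'debt'], ['village', 'possession', 'technology', 'decision', 'promotion']]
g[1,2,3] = 'criticism'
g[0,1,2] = 'meat'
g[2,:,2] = ['technology', 'direction', 'atmosphere']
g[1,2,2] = 'priority'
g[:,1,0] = ['development', 'warning', 'preparation']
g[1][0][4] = 'debt'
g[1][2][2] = 'priority'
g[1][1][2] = 'criticism'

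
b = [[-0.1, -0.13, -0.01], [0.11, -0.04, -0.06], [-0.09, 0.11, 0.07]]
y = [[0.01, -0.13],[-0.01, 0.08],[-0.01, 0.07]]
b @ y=[[0.0, 0.0],  [0.00, -0.02],  [-0.0, 0.03]]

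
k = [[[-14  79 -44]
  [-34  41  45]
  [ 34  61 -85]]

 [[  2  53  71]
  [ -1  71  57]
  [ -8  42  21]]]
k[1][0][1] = 53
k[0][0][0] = -14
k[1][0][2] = 71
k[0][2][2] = -85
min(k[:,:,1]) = 41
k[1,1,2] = 57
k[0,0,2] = -44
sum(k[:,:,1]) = 347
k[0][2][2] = -85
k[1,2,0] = -8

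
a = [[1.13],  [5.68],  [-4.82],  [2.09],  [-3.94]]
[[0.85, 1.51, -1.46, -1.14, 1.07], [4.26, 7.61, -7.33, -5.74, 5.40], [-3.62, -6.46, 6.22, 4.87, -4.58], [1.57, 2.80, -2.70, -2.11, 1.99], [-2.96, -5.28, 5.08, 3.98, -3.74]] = a @ [[0.75, 1.34, -1.29, -1.01, 0.95]]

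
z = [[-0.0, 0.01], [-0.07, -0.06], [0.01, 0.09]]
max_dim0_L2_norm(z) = 0.11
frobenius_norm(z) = 0.13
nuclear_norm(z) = 0.17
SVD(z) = [[-0.07, 0.1], [0.71, 0.70], [-0.7, 0.71]] @ diag([0.1205381150022215, 0.04765042320600332]) @ [[-0.47, -0.88], [-0.88, 0.47]]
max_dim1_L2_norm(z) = 0.09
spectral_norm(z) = 0.12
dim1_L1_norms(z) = [0.01, 0.13, 0.1]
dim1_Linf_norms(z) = [0.01, 0.07, 0.09]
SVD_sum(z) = [[0.0, 0.01], [-0.04, -0.08], [0.04, 0.07]] + [[-0.00,0.00], [-0.03,0.02], [-0.03,0.02]]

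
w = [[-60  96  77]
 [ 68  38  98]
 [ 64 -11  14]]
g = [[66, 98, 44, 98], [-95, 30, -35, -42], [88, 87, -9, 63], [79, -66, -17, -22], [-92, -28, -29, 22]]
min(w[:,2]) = 14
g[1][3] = -42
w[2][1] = -11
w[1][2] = 98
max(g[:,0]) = 88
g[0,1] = 98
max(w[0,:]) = 96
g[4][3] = 22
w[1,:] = [68, 38, 98]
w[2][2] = 14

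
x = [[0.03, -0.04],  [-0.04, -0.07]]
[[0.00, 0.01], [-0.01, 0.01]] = x @ [[0.17, 0.07], [0.01, -0.23]]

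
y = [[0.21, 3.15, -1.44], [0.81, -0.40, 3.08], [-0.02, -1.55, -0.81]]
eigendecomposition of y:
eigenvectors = [[(-0.97+0j), (0.75+0j), (0.75-0j)],  [-0.19+0.00j, -0.42+0.29j, (-0.42-0.29j)],  [0.17+0.00j, (-0.28-0.31j), (-0.28+0.31j)]]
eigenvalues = [(1.07+0j), (-1.03+1.84j), (-1.03-1.84j)]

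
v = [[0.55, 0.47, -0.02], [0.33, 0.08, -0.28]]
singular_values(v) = [0.8, 0.28]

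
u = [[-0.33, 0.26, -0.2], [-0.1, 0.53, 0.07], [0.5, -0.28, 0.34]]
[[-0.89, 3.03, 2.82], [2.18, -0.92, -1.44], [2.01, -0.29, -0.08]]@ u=[[1.40, 0.58, 1.35], [-1.35, 0.48, -0.99], [-0.67, 0.39, -0.45]]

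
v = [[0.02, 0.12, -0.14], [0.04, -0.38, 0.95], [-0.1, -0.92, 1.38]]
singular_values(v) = [1.95, 0.2, 0.0]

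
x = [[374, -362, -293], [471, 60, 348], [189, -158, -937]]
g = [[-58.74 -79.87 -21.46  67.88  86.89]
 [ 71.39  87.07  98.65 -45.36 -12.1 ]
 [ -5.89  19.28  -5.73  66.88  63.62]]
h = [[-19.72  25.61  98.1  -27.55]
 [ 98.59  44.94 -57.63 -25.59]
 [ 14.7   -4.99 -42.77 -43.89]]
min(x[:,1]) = -362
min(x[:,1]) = -362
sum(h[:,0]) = 93.57000000000001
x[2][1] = -158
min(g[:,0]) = -58.74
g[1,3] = -45.36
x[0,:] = [374, -362, -293]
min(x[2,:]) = -937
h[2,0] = 14.7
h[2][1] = -4.99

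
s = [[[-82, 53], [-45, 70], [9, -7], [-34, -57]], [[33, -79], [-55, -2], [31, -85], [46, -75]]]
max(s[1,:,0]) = 46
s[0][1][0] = -45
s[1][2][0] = 31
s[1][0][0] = 33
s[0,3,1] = -57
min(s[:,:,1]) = -85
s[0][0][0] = -82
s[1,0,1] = -79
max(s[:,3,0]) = 46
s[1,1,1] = -2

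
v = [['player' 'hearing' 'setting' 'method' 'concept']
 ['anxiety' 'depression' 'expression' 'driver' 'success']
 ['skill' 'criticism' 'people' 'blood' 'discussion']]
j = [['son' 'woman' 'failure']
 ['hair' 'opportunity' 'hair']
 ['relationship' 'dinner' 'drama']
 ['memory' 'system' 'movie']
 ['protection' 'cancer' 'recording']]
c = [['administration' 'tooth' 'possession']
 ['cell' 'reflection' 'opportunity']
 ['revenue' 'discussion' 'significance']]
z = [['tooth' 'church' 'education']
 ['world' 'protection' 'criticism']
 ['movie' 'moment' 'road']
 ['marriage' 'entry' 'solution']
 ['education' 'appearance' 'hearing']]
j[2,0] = 'relationship'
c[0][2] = 'possession'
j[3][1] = 'system'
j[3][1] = 'system'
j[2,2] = 'drama'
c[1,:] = ['cell', 'reflection', 'opportunity']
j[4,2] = 'recording'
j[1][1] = 'opportunity'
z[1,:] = ['world', 'protection', 'criticism']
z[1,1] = 'protection'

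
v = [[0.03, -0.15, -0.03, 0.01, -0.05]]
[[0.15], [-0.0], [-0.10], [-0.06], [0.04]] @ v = [[0.00, -0.02, -0.0, 0.00, -0.01],[0.0, 0.00, 0.00, 0.0, 0.0],[-0.0, 0.02, 0.0, -0.00, 0.01],[-0.00, 0.01, 0.00, -0.0, 0.0],[0.0, -0.01, -0.0, 0.0, -0.0]]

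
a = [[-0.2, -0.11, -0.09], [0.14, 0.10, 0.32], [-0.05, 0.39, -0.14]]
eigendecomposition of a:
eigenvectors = [[0.07,-0.86,-0.26], [-0.55,-0.14,0.73], [0.83,0.49,0.63]]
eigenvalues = [-0.4, -0.17, 0.33]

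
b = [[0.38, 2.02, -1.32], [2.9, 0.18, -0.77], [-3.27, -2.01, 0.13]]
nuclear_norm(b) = 8.07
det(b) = 10.66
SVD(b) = [[-0.31, 0.88, 0.37], [-0.56, -0.48, 0.68], [0.77, 0.01, 0.64]] @ diag([4.91337070265262, 2.1409696884573868, 1.0136257353784925]) @ [[-0.87, -0.46, 0.19],[-0.5, 0.78, -0.37],[0.02, -0.41, -0.91]]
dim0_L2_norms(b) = [4.39, 2.86, 1.53]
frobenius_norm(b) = 5.45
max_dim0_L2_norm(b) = 4.39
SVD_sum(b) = [[1.31, 0.70, -0.29], [2.37, 1.27, -0.52], [-3.28, -1.75, 0.72]] + [[-0.94, 1.47, -0.69],[0.51, -0.80, 0.38],[-0.01, 0.01, -0.00]] + [[0.01, -0.15, -0.34], [0.01, -0.29, -0.63], [0.01, -0.27, -0.59]]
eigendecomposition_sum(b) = [[1.74, 1.31, -0.83], [1.72, 1.30, -0.82], [-2.29, -1.73, 1.09]] + [[-1.37,0.69,-0.52], [1.37,-0.69,0.52], [-0.7,0.35,-0.27]] + [[0.01, 0.02, 0.03], [-0.19, -0.43, -0.47], [-0.28, -0.63, -0.69]]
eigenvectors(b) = [[-0.52,-0.66,-0.03], [-0.51,0.67,0.56], [0.68,-0.34,0.83]]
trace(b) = 0.69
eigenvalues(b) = [4.12, -2.32, -1.11]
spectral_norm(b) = 4.91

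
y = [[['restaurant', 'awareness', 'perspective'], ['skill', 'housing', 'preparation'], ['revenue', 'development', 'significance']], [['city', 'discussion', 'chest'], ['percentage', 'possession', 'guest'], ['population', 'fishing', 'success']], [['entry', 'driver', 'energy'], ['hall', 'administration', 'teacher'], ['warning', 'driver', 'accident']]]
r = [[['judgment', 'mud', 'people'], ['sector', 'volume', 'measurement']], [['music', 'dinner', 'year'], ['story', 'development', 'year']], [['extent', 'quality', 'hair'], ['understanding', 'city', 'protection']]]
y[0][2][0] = 'revenue'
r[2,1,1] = 'city'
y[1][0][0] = 'city'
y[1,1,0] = 'percentage'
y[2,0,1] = 'driver'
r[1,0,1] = 'dinner'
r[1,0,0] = 'music'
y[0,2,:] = ['revenue', 'development', 'significance']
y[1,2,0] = 'population'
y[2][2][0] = 'warning'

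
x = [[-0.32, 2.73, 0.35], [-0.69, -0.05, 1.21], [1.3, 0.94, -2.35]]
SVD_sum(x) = [[0.46, 0.66, -0.85],[-0.46, -0.67, 0.85],[1.07, 1.56, -1.99]] + [[-0.78, 2.07, 1.2],[-0.23, 0.62, 0.36],[0.23, -0.62, -0.36]] + [[0.00, 0.00, 0.0], [-0.00, -0.00, -0.0], [-0.00, -0.0, -0.00]]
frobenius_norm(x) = 4.21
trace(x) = -2.72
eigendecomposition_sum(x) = [[0.91, -0.48, -1.55], [-0.88, 0.46, 1.51], [2.08, -1.09, -3.55]] + [[-1.23,3.26,1.93], [0.19,-0.51,-0.30], [-0.78,2.06,1.22]] + [[0.01, -0.05, -0.03], [0.0, -0.0, -0.0], [0.00, -0.03, -0.02]]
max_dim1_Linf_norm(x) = 2.73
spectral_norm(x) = 3.21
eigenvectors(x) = [[-0.37, 0.84, 0.87],[0.36, -0.13, 0.04],[-0.85, 0.53, 0.50]]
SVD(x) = [[0.36, 0.92, -0.13], [-0.37, 0.27, 0.89], [0.86, -0.27, 0.44]] @ diag([3.206784553543233, 2.726376980545659, 0.0011777551812101358]) @ [[0.39, 0.57, -0.73], [-0.31, 0.82, 0.48], [-0.87, -0.04, -0.50]]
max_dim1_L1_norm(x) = 4.59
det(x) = -0.01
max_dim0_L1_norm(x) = 3.91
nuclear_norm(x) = 5.93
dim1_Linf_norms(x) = [2.73, 1.21, 2.35]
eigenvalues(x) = [-2.18, -0.53, -0.01]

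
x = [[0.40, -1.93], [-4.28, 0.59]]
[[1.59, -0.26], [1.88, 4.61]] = x @ [[-0.57,-1.09], [-0.94,-0.09]]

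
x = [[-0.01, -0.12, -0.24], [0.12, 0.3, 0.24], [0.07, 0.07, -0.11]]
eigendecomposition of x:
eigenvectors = [[0.47,-0.84,0.71], [-0.88,0.51,-0.52], [-0.08,-0.2,0.47]]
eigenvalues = [0.26, 0.0, -0.08]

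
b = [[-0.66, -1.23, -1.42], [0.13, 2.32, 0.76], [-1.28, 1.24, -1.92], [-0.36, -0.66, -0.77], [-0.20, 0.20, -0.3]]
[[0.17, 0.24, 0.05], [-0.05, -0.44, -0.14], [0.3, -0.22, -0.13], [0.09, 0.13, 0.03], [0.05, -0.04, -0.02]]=b@[[0.05, -0.32, 0.14], [0.03, -0.23, -0.05], [-0.17, 0.18, -0.06]]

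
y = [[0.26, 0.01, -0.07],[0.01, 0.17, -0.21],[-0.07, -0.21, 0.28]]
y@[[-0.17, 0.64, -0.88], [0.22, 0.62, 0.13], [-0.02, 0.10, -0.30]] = [[-0.04,  0.17,  -0.21], [0.04,  0.09,  0.08], [-0.04,  -0.15,  -0.05]]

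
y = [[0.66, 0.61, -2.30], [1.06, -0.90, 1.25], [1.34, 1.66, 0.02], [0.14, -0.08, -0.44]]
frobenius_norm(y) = 3.79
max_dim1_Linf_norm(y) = 2.3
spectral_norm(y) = 2.93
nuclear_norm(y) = 6.23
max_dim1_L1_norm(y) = 3.57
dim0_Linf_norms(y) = [1.34, 1.66, 2.3]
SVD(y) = [[0.81,-0.14,0.53], [-0.44,0.47,0.76], [0.37,0.87,-0.31], [0.12,-0.06,0.22]] @ diag([2.9337366798347664, 2.0574339289143784, 1.2349715468560547]) @ [[0.2, 0.51, -0.84], [0.76, 0.46, 0.46], [0.62, -0.73, -0.30]]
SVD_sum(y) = [[0.47, 1.21, -1.98], [-0.26, -0.66, 1.08], [0.22, 0.56, -0.92], [0.07, 0.18, -0.30]] + [[-0.21, -0.13, -0.13], [0.74, 0.44, 0.45], [1.36, 0.82, 0.82], [-0.1, -0.06, -0.06]] + [[0.4, -0.47, -0.19], [0.58, -0.68, -0.28], [-0.24, 0.28, 0.12], [0.17, -0.20, -0.08]]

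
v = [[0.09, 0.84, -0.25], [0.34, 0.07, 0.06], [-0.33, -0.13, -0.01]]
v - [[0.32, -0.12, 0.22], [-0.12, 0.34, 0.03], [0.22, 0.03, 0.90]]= [[-0.23,  0.96,  -0.47], [0.46,  -0.27,  0.03], [-0.55,  -0.16,  -0.91]]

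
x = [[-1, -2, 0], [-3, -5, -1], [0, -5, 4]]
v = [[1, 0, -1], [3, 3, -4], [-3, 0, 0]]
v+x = [[0, -2, -1], [0, -2, -5], [-3, -5, 4]]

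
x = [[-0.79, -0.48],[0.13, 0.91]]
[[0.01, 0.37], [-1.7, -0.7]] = x @ [[1.23, 0.00], [-2.04, -0.77]]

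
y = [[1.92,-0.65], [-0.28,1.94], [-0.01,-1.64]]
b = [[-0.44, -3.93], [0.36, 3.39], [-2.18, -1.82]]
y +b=[[1.48, -4.58], [0.08, 5.33], [-2.19, -3.46]]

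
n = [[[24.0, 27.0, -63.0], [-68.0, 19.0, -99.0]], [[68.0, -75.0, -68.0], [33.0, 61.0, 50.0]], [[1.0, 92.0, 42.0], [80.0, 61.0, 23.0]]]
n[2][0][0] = 1.0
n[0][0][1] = 27.0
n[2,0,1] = 92.0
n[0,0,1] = 27.0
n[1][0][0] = 68.0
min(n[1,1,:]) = 33.0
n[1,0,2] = -68.0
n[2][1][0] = 80.0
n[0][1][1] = 19.0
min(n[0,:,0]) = -68.0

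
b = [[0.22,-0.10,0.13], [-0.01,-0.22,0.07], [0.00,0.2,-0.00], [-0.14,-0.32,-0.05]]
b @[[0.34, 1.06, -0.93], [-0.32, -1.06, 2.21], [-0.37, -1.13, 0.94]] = [[0.06, 0.19, -0.3], [0.04, 0.14, -0.41], [-0.06, -0.21, 0.44], [0.07, 0.25, -0.62]]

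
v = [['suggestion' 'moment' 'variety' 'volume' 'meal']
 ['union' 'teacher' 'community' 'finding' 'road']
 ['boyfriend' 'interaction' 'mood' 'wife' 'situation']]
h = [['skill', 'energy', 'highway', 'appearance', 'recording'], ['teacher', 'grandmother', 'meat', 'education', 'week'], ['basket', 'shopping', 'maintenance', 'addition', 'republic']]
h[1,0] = 'teacher'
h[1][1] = 'grandmother'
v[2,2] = 'mood'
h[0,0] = 'skill'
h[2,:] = ['basket', 'shopping', 'maintenance', 'addition', 'republic']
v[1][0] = 'union'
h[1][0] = 'teacher'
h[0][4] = 'recording'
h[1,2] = 'meat'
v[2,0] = 'boyfriend'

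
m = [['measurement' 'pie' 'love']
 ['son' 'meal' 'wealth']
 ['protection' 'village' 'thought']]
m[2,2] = 'thought'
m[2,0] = 'protection'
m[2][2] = 'thought'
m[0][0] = 'measurement'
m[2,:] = ['protection', 'village', 'thought']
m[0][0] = 'measurement'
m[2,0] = 'protection'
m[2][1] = 'village'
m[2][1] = 'village'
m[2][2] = 'thought'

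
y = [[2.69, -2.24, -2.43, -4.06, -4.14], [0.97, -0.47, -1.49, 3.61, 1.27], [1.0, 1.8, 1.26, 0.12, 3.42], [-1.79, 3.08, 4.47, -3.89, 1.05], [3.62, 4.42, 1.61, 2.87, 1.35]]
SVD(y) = [[0.66,-0.12,-0.67,0.24,-0.21], [-0.13,0.52,0.09,0.15,-0.83], [-0.38,-0.05,-0.10,0.9,0.17], [-0.30,-0.82,-0.03,-0.09,-0.48], [-0.56,0.22,-0.73,-0.32,0.08]] @ diag([9.39653732494769, 7.817385206356322, 5.19511895817424, 2.267693817886096, 0.08531468247606938]) @ [[-0.02,-0.59,-0.44,-0.39,-0.56], [0.31,-0.21,-0.49,0.79,0.05], [-0.84,-0.39,0.01,0.21,0.30], [0.3,-0.29,-0.25,-0.40,0.77], [-0.32,0.61,-0.71,-0.16,0.04]]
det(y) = -73.83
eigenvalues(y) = [(4.43+3.74j), (4.43-3.74j), (-5.65+0j), (-0.19+0j), (-2.09+0j)]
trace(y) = 0.94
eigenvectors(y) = [[0.79+0.00j, (0.79-0j), (0.22+0j), (-0.3+0j), -0.17+0.00j], [(-0.05-0.05j), -0.05+0.05j, (-0.51+0j), 0.60+0.00j, 0.31+0.00j], [-0.12-0.32j, -0.12+0.32j, (0.17+0j), (-0.71+0j), -0.60+0.00j], [-0.29-0.11j, (-0.29+0.11j), (0.8+0j), (-0.19+0j), -0.52+0.00j], [(0.05-0.39j), 0.05+0.39j, -0.16+0.00j, 0.08+0.00j, 0.50+0.00j]]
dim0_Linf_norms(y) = [3.62, 4.42, 4.47, 4.06, 4.14]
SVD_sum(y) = [[-0.14, -3.63, -2.73, -2.39, -3.48], [0.03, 0.70, 0.53, 0.46, 0.67], [0.08, 2.1, 1.58, 1.38, 2.02], [0.06, 1.65, 1.24, 1.09, 1.58], [0.12, 3.07, 2.31, 2.02, 2.94]] + [[-0.28, 0.19, 0.45, -0.72, -0.05], [1.23, -0.83, -1.99, 3.17, 0.21], [-0.13, 0.09, 0.21, -0.33, -0.02], [-1.96, 1.32, 3.15, -5.03, -0.33], [0.53, -0.36, -0.85, 1.36, 0.09]] + [[2.94,1.37,-0.02,-0.73,-1.03], [-0.41,-0.19,0.0,0.10,0.14], [0.43,0.2,-0.0,-0.11,-0.15], [0.15,0.07,-0.0,-0.04,-0.05], [3.20,1.49,-0.03,-0.79,-1.12]] + [[0.17,-0.16,-0.14,-0.22,0.42], [0.1,-0.1,-0.08,-0.13,0.25], [0.62,-0.60,-0.52,-0.83,1.57], [-0.06,0.06,0.05,0.08,-0.15], [-0.22,0.21,0.18,0.29,-0.56]] + [[0.01, -0.01, 0.01, 0.00, -0.00], [0.02, -0.04, 0.05, 0.01, -0.0], [-0.0, 0.01, -0.01, -0.00, 0.0], [0.01, -0.03, 0.03, 0.01, -0.0], [-0.0, 0.00, -0.01, -0.0, 0.00]]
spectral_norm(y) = 9.40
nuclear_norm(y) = 24.76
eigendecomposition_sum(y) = [[(1.54+2.74j),-1.28+3.39j,-1.58+1.55j,-1.31+1.55j,(-1.95+2.34j)], [(0.07-0.26j),0.28-0.13j,(0.19+0j),(0.17-0.02j),0.26-0.02j], [(0.88-1.03j),1.56+0.02j,0.86+0.41j,0.82+0.30j,(1.23+0.45j)], [(-0.2-1.22j),0.94-1.08j,0.80-0.36j,0.70-0.40j,1.04-0.60j], [(1.46-0.6j),(1.61+0.84j),0.68+0.88j,0.70+0.75j,(1.05+1.12j)]] + [[(1.54-2.74j), (-1.28-3.39j), (-1.58-1.55j), -1.31-1.55j, -1.95-2.34j], [0.07+0.26j, 0.28+0.13j, 0.19-0.00j, (0.17+0.02j), (0.26+0.02j)], [0.88+1.03j, 1.56-0.02j, (0.86-0.41j), (0.82-0.3j), 1.23-0.45j], [-0.20+1.22j, 0.94+1.08j, 0.80+0.36j, (0.7+0.4j), (1.04+0.6j)], [1.46+0.60j, 1.61-0.84j, 0.68-0.88j, 0.70-0.75j, (1.05-1.12j)]] + [[-0.24-0.00j, 0.84+0.00j, 1.09+0.00j, -1.31+0.00j, (-0.63+0j)], [0.55+0.00j, (-1.94-0j), (-2.53-0j), 3.04-0.00j, (1.46-0j)], [(-0.18-0j), (0.62+0j), (0.82+0j), (-0.98+0j), (-0.47+0j)], [(-0.85-0j), 3.01+0.00j, (3.94+0j), -4.73+0.00j, (-2.27+0j)], [(0.17+0j), (-0.59-0j), -0.77-0.00j, 0.93-0.00j, (0.44-0j)]] + [[(0.03-0j), (0.1-0j), (-0.02+0j), 0.06-0.00j, (-0.01-0j)], [(-0.05+0j), (-0.21+0j), 0.04-0.00j, (-0.12+0j), (0.03+0j)], [0.06-0.00j, 0.25-0.00j, (-0.04+0j), (0.15-0j), -0.03-0.00j], [0.02-0.00j, (0.07-0j), -0.01+0.00j, (0.04-0j), (-0.01-0j)], [(-0.01+0j), (-0.03+0j), -0j, (-0.02+0j), 0j]] + [[-0.18+0.00j, -0.62+0.00j, -0.35-0.00j, -0.19+0.00j, 0.41-0.00j], [0.33-0.00j, (1.11-0j), 0.62+0.00j, 0.35-0.00j, (-0.74+0j)], [-0.66+0.00j, -2.19+0.00j, (-1.23-0j), -0.69+0.00j, 1.45-0.00j], [-0.56+0.00j, (-1.88+0j), (-1.05-0j), -0.59+0.00j, 1.24-0.00j], [0.54-0.00j, (1.81-0j), (1.02+0j), (0.57-0j), (-1.2+0j)]]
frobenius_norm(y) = 13.47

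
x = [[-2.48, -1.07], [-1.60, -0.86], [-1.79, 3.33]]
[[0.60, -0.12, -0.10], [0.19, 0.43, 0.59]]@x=[[-1.12, -0.87], [-2.22, 1.39]]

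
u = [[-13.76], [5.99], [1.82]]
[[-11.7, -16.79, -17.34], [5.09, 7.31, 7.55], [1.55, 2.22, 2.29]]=u @ [[0.85, 1.22, 1.26]]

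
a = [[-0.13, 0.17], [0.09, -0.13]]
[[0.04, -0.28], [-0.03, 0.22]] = a @ [[-0.34, -0.31], [-0.04, -1.90]]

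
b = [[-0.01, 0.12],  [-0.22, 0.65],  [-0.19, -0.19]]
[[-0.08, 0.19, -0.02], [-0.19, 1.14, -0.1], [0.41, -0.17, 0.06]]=b @[[-1.39, -0.65, -0.12], [-0.76, 1.54, -0.2]]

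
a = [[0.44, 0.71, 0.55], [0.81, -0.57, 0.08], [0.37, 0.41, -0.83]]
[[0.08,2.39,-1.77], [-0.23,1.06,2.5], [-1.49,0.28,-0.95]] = a @[[-0.71, 2.04, 0.92], [-0.43, 1.20, -3.08], [1.27, 1.16, 0.03]]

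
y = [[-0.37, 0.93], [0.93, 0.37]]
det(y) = -1.002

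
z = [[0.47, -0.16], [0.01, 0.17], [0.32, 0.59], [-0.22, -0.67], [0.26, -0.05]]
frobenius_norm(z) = 1.14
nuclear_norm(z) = 1.55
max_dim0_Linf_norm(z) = 0.67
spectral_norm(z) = 0.99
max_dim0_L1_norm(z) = 1.64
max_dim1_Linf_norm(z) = 0.67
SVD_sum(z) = [[0.02, 0.05], [0.07, 0.14], [0.28, 0.61], [-0.3, -0.63], [0.03, 0.06]] + [[0.45, -0.21], [-0.06, 0.03], [0.04, -0.02], [0.08, -0.04], [0.23, -0.11]]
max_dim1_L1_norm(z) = 0.91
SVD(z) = [[-0.06, 0.87], [-0.16, -0.11], [-0.68, 0.07], [0.71, 0.15], [-0.07, 0.45]] @ diag([0.9855128804274434, 0.5675952453215262]) @ [[-0.42,-0.91], [0.91,-0.42]]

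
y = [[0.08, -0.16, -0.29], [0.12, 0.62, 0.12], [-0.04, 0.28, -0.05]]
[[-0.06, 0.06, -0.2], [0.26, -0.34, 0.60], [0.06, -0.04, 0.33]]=y@ [[0.39, -0.90, -0.58], [0.31, -0.31, 1.09], [0.15, -0.3, -0.06]]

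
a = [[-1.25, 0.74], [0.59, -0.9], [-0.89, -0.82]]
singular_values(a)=[1.78, 1.25]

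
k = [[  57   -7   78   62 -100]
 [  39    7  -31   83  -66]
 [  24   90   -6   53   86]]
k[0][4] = -100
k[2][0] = 24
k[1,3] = 83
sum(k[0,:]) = 90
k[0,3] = 62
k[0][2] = 78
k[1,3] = 83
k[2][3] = 53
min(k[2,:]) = -6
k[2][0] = 24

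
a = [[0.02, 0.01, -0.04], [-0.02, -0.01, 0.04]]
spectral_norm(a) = 0.06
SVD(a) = [[-0.71, 0.71], [0.71, 0.71]] @ diag([0.06480740698407861, 1.3525389499017144e-19]) @ [[-0.44, -0.22, 0.87],  [-0.9, 0.11, -0.42]]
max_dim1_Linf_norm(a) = 0.04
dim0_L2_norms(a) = [0.03, 0.01, 0.06]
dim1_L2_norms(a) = [0.05, 0.05]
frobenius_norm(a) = 0.06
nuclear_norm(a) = 0.06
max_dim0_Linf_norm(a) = 0.04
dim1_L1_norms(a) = [0.07, 0.07]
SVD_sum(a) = [[0.02, 0.01, -0.04],[-0.02, -0.01, 0.04]] + [[-0.00, 0.00, -0.00],[-0.00, 0.0, -0.0]]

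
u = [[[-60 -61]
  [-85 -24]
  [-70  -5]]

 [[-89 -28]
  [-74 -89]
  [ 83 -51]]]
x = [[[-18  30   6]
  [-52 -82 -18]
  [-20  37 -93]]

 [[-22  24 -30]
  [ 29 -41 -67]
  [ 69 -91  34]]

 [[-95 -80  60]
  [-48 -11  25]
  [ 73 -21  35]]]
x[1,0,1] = 24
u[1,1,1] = -89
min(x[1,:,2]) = -67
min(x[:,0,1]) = -80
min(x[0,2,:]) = -93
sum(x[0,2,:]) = -76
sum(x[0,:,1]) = -15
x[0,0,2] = 6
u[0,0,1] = -61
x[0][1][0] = -52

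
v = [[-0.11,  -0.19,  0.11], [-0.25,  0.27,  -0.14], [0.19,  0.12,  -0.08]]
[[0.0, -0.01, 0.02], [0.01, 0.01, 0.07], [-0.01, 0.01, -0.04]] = v @ [[-0.04, 0.00, -0.23],  [0.05, -0.03, 0.04],  [0.08, -0.16, 0.01]]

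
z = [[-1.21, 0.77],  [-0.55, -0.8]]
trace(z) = -2.01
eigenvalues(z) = [(-1+0.62j), (-1-0.62j)]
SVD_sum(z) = [[-1.23, 0.73],  [-0.05, 0.03]] + [[0.02, 0.04], [-0.50, -0.83]]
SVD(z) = [[-1.0, -0.04], [-0.04, 1.0]] @ diag([1.4349892681237417, 0.9696936631584679]) @ [[0.86, -0.51],[-0.51, -0.86]]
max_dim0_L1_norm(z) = 1.76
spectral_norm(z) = 1.43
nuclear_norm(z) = 2.40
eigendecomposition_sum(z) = [[(-0.61+0.14j), (0.39+0.63j)], [-0.28-0.45j, (-0.4+0.48j)]] + [[(-0.6-0.14j), 0.39-0.63j], [-0.27+0.45j, (-0.4-0.48j)]]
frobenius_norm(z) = 1.73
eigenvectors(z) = [[(0.76+0j), 0.76-0.00j], [(0.2+0.61j), (0.2-0.61j)]]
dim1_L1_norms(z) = [1.98, 1.35]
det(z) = 1.39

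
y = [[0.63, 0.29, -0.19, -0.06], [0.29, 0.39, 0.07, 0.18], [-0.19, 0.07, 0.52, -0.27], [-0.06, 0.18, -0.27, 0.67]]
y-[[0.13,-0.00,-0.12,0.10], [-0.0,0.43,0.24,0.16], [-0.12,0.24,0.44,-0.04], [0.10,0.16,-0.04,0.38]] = [[0.5, 0.29, -0.07, -0.16],[0.29, -0.04, -0.17, 0.02],[-0.07, -0.17, 0.08, -0.23],[-0.16, 0.02, -0.23, 0.29]]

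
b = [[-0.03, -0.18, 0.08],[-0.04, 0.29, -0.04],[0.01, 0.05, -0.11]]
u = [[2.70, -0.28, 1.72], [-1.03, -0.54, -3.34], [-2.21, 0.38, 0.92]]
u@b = [[-0.05,-0.48,0.04],[0.02,-0.14,0.31],[0.06,0.55,-0.29]]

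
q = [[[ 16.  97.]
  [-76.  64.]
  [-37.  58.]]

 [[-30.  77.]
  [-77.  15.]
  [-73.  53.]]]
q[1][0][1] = 77.0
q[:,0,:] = [[16.0, 97.0], [-30.0, 77.0]]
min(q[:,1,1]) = 15.0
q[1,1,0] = -77.0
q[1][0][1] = 77.0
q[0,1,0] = -76.0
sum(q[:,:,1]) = 364.0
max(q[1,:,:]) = 77.0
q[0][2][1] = 58.0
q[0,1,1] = 64.0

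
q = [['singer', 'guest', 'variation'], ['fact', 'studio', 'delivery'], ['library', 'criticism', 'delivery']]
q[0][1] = 'guest'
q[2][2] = 'delivery'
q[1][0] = 'fact'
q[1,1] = 'studio'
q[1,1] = 'studio'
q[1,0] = 'fact'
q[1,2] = 'delivery'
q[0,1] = 'guest'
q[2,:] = ['library', 'criticism', 'delivery']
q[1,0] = 'fact'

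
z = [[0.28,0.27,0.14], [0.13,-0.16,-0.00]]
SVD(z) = [[-1.00, 0.05], [0.05, 1.0]] @ diag([0.4138346532037528, 0.20528243911189703]) @ [[-0.66, -0.67, -0.34], [0.7, -0.71, 0.04]]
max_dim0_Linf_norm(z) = 0.28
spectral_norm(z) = 0.41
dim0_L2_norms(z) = [0.31, 0.31, 0.14]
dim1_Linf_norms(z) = [0.28, 0.16]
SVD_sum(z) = [[0.27, 0.28, 0.14],  [-0.01, -0.01, -0.01]] + [[0.01, -0.01, 0.00], [0.14, -0.15, 0.01]]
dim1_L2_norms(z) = [0.41, 0.21]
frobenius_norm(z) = 0.46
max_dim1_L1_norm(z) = 0.69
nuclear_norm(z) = 0.62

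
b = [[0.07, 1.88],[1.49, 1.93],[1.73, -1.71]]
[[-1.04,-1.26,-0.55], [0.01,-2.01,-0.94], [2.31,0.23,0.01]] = b @ [[0.76, -0.51, -0.27], [-0.58, -0.65, -0.28]]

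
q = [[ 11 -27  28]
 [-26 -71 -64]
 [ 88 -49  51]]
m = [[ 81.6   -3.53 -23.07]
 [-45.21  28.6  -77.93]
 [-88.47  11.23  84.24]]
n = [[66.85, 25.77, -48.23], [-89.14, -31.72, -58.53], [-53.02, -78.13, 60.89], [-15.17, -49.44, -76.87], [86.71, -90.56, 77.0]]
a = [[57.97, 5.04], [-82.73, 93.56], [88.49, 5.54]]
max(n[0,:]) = 66.85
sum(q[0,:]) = 12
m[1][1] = 28.6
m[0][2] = -23.07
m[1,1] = 28.6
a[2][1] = 5.54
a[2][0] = 88.49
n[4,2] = 77.0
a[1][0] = -82.73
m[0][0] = 81.6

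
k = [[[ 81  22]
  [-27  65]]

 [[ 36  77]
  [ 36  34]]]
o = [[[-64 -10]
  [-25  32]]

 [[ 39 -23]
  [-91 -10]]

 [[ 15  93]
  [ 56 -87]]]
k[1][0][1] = 77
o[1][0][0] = 39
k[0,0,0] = 81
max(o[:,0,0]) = 39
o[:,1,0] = [-25, -91, 56]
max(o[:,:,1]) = 93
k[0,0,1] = 22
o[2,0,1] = 93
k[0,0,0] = 81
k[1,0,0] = 36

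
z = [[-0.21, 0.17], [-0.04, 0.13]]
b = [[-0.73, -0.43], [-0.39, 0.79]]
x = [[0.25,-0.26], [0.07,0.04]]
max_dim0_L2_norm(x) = 0.26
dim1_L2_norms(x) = [0.36, 0.08]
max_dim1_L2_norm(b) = 0.88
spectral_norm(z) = 0.29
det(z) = -0.02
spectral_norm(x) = 0.36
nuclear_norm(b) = 1.73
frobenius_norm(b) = 1.22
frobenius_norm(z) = 0.30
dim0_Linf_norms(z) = [0.21, 0.17]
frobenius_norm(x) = 0.37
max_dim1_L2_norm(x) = 0.36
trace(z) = -0.08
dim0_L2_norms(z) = [0.21, 0.21]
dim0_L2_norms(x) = [0.26, 0.26]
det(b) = -0.74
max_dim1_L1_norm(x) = 0.51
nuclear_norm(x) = 0.44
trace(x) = 0.29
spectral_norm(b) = 0.90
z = b @ x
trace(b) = 0.06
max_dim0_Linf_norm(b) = 0.79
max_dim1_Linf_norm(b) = 0.79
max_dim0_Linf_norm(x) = 0.26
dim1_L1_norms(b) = [1.16, 1.18]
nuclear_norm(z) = 0.36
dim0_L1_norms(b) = [1.12, 1.22]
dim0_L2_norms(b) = [0.83, 0.9]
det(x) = 0.03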